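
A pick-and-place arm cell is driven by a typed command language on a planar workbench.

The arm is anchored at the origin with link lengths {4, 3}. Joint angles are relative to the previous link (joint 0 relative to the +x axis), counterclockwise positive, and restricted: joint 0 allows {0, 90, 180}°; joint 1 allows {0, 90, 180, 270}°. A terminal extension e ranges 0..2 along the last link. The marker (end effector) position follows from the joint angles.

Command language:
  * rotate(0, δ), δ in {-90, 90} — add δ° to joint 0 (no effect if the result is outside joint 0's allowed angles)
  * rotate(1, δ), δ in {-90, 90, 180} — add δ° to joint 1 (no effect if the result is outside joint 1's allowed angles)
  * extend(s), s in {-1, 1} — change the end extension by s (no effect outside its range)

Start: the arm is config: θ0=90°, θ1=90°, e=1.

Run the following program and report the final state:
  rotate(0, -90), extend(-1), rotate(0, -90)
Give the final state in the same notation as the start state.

t0: config: θ0=90°, θ1=90°, e=1
1. rotate(0, -90) → config: θ0=0°, θ1=90°, e=1
2. extend(-1) → config: θ0=0°, θ1=90°, e=0
3. rotate(0, -90) → config: θ0=0°, θ1=90°, e=0

config: θ0=0°, θ1=90°, e=0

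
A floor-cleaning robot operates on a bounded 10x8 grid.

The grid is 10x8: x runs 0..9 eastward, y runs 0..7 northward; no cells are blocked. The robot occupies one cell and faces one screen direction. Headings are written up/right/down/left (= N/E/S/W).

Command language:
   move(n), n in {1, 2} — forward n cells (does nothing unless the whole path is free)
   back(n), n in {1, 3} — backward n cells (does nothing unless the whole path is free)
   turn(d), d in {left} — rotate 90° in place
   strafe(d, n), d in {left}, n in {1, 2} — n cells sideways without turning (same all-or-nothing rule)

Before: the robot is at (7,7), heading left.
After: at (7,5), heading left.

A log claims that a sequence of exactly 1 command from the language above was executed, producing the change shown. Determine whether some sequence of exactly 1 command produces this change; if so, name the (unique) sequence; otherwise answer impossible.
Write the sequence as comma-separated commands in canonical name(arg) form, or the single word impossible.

strafe(left, 2)

key: heading stays W — the single command does not turn
start: at (7,7), heading left
1. strafe(left, 2) → at (7,5), heading left
no other 1-command option fits: unique.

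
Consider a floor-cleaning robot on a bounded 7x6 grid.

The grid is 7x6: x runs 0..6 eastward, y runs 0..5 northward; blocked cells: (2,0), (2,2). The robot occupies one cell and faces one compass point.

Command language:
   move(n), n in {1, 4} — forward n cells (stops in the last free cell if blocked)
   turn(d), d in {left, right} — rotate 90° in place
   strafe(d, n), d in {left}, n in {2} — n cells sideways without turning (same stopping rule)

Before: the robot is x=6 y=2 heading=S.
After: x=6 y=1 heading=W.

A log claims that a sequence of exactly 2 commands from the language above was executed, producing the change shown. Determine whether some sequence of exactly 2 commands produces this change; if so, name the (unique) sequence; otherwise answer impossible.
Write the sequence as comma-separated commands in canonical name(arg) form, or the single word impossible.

key: order matters: swapping move(1) and turn(right) lands elsewhere
begin: x=6 y=2 heading=S
1. move(1) → x=6 y=1 heading=S
2. turn(right) → x=6 y=1 heading=W
no other 2-command option fits: unique.

move(1), turn(right)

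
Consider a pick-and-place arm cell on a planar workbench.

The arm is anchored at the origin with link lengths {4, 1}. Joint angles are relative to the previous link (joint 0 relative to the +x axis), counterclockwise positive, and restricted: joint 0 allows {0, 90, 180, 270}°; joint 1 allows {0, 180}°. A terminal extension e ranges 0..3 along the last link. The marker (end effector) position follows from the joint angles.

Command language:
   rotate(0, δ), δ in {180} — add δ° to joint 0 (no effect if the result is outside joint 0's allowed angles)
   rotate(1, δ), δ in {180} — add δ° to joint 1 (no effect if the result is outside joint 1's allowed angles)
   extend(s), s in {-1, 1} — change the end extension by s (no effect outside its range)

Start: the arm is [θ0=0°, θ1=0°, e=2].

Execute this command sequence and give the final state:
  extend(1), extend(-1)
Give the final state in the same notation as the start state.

[θ0=0°, θ1=0°, e=2]

start: [θ0=0°, θ1=0°, e=2]
1. extend(1) → [θ0=0°, θ1=0°, e=3]
2. extend(-1) → [θ0=0°, θ1=0°, e=2]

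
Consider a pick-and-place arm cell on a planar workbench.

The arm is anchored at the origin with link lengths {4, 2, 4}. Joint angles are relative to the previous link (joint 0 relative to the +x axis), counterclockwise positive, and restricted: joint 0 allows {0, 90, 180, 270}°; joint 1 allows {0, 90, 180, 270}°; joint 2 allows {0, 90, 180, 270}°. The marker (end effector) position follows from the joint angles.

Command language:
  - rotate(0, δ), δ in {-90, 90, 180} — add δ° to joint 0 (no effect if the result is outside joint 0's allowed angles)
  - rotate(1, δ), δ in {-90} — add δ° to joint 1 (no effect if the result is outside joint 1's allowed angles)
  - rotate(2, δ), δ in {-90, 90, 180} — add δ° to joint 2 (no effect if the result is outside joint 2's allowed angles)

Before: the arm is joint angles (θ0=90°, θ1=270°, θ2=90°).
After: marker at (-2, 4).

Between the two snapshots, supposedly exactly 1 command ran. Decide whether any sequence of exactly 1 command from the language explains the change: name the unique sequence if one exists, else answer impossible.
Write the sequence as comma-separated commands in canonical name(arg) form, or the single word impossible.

t0: joint angles (θ0=90°, θ1=270°, θ2=90°)
1. rotate(2, 90) → joint angles (θ0=90°, θ1=270°, θ2=180°)
uniquely the one of 7 1-step routes that fits.

rotate(2, 90)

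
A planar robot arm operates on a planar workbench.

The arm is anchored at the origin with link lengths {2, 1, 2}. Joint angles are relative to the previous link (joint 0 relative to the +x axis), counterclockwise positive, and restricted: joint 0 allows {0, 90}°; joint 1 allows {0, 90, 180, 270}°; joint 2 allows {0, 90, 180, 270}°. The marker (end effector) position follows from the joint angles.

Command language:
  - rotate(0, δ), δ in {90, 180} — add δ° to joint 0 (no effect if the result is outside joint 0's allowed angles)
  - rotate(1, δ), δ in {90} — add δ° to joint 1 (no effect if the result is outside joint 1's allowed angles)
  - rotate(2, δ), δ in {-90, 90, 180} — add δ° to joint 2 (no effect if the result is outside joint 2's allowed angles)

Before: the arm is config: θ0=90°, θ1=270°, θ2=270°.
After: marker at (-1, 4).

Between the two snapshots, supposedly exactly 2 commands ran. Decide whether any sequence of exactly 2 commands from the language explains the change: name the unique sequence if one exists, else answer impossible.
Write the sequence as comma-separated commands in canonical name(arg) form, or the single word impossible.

rotate(1, 90), rotate(1, 90)

from: config: θ0=90°, θ1=270°, θ2=270°
1. rotate(1, 90) → config: θ0=90°, θ1=0°, θ2=270°
2. rotate(1, 90) → config: θ0=90°, θ1=90°, θ2=270°
all 36 alternatives checked — unique.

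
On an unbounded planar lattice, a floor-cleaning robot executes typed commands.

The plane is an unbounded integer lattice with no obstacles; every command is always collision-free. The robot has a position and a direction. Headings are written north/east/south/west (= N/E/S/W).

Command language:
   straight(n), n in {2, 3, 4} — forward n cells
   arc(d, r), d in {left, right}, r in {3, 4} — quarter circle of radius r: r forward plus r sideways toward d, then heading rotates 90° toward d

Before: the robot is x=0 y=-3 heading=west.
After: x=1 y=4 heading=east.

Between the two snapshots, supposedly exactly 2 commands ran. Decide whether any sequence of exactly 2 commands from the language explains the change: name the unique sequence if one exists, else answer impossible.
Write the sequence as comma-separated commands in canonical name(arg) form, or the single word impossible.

arc(right, 3), arc(right, 4)

key: running arc(right, 4) before arc(right, 3) would end elsewhere — order is forced
initial: x=0 y=-3 heading=west
1. arc(right, 3) → x=-3 y=0 heading=north
2. arc(right, 4) → x=1 y=4 heading=east
no other 2-command option fits: unique.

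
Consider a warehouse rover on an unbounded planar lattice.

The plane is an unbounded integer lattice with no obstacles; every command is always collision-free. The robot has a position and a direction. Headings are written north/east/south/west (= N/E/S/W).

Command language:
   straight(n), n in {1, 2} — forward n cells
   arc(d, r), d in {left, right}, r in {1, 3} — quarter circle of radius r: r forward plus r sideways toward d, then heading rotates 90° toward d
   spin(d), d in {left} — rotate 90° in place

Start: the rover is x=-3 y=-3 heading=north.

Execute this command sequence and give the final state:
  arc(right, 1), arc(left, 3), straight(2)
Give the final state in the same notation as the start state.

x=1 y=3 heading=north

from: x=-3 y=-3 heading=north
[1] after arc(right, 1): x=-2 y=-2 heading=east
[2] after arc(left, 3): x=1 y=1 heading=north
[3] after straight(2): x=1 y=3 heading=north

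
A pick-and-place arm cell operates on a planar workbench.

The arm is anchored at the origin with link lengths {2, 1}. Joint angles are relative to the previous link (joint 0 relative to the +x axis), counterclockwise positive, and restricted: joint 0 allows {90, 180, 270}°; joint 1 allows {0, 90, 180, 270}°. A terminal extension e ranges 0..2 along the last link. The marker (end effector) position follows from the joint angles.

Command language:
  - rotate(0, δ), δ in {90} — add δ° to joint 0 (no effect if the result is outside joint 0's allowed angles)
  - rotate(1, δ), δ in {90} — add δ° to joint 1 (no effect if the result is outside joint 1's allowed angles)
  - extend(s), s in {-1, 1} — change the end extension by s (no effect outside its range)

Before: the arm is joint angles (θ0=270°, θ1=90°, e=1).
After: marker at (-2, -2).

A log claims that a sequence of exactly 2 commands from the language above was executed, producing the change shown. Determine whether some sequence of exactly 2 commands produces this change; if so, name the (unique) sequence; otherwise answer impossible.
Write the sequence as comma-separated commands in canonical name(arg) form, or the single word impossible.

begin: joint angles (θ0=270°, θ1=90°, e=1)
1. rotate(1, 90) → joint angles (θ0=270°, θ1=180°, e=1)
2. rotate(1, 90) → joint angles (θ0=270°, θ1=270°, e=1)
all 16 alternatives checked — unique.

rotate(1, 90), rotate(1, 90)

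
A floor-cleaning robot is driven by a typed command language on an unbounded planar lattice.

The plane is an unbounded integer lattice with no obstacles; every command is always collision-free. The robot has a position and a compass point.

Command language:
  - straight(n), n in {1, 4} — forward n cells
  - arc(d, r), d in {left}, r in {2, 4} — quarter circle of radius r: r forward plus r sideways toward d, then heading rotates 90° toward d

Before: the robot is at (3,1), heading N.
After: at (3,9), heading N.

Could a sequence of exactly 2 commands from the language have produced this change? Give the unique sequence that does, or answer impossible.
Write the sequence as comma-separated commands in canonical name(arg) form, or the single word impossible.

straight(4), straight(4)

key: still facing N at the end — nothing in the sequence rotates
initial: at (3,1), heading N
t=1 straight(4) ⇒ at (3,5), heading N
t=2 straight(4) ⇒ at (3,9), heading N
no rival 2-sequence matches.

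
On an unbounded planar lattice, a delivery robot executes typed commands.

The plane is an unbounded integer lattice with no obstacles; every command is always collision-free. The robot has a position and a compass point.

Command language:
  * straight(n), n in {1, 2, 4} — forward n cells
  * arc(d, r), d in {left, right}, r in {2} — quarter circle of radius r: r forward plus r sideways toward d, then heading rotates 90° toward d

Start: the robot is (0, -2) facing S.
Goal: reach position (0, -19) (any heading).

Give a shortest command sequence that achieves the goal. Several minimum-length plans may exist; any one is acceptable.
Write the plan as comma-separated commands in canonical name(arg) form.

initial: (0, -2) facing S
[1] after straight(4): (0, -6) facing S
[2] after straight(4): (0, -10) facing S
[3] after straight(4): (0, -14) facing S
[4] after straight(4): (0, -18) facing S
[5] after straight(1): (0, -19) facing S
no 4-step plan works, so 5 is optimal.

straight(4), straight(4), straight(4), straight(4), straight(1)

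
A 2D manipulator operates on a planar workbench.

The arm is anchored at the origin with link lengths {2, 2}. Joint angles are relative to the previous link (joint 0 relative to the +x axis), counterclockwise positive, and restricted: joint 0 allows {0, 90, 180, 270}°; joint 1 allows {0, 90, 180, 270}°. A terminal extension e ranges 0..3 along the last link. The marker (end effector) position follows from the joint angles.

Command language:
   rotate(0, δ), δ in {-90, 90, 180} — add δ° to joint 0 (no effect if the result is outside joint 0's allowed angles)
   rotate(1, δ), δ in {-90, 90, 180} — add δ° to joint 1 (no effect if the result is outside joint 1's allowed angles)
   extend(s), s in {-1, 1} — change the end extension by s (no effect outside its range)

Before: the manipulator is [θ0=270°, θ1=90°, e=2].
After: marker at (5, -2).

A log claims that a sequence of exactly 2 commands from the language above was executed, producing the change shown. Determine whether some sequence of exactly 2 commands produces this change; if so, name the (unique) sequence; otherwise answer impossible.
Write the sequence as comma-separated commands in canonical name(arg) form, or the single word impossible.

extend(1), extend(1)

begin: [θ0=270°, θ1=90°, e=2]
[1] after extend(1): [θ0=270°, θ1=90°, e=3]
[2] after extend(1): [θ0=270°, θ1=90°, e=3]
no rival 2-sequence matches.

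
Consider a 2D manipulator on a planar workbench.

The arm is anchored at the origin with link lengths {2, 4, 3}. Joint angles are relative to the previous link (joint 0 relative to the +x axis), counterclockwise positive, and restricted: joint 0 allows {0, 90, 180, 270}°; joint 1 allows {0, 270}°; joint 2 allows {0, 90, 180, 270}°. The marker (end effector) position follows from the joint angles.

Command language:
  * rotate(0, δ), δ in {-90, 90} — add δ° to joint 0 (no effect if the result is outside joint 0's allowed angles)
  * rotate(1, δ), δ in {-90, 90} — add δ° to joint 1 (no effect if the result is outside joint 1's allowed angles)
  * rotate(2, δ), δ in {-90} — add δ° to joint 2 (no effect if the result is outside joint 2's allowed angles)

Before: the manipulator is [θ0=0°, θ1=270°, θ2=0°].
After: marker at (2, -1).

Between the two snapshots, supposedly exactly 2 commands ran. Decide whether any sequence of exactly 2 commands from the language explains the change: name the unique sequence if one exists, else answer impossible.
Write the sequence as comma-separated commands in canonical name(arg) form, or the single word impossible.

t0: [θ0=0°, θ1=270°, θ2=0°]
[1] after rotate(2, -90): [θ0=0°, θ1=270°, θ2=270°]
[2] after rotate(2, -90): [θ0=0°, θ1=270°, θ2=180°]
no other 2-command option fits: unique.

rotate(2, -90), rotate(2, -90)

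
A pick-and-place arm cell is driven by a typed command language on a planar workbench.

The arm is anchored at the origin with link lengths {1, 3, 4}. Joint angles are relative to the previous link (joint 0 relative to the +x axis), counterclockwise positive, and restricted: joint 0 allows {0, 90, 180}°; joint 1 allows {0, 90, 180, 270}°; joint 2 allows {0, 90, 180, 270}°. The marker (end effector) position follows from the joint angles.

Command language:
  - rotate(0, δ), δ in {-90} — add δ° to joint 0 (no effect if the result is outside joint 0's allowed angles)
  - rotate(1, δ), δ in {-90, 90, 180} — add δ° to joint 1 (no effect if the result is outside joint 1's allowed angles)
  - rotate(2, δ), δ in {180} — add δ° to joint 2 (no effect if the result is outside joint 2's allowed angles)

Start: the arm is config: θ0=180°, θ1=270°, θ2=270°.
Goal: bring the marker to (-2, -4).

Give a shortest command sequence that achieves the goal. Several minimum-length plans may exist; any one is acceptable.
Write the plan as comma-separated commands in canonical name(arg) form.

t0: config: θ0=180°, θ1=270°, θ2=270°
step 1 (rotate(2, 180)): config: θ0=180°, θ1=270°, θ2=90°
step 2 (rotate(1, -90)): config: θ0=180°, θ1=180°, θ2=90°
step 3 (rotate(0, -90)): config: θ0=90°, θ1=180°, θ2=90°
step 4 (rotate(0, -90)): config: θ0=0°, θ1=180°, θ2=90°
minimal: 4 command(s), checked below 4.

rotate(2, 180), rotate(1, -90), rotate(0, -90), rotate(0, -90)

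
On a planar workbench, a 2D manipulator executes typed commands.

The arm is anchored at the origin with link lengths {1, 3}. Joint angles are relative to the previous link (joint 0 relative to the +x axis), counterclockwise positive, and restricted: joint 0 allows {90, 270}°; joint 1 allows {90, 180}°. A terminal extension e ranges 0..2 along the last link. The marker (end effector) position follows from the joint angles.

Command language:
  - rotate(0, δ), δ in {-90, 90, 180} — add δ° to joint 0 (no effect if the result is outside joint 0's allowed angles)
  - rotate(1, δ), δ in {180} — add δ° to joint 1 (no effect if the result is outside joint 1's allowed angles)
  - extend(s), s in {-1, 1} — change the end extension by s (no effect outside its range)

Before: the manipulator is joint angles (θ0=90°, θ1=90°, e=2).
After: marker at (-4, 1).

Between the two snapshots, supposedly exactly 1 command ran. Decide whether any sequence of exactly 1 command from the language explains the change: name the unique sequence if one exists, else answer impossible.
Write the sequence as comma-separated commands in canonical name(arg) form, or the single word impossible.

start: joint angles (θ0=90°, θ1=90°, e=2)
t=1 extend(-1) ⇒ joint angles (θ0=90°, θ1=90°, e=1)
no rival 1-sequence matches.

extend(-1)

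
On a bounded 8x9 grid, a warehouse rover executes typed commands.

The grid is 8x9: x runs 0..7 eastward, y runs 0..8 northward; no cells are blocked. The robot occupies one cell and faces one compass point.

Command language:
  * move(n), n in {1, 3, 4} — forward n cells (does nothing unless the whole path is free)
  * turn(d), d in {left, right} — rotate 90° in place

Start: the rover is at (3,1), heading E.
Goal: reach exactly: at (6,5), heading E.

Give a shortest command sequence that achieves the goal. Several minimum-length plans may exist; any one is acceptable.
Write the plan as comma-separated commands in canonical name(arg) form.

turn(left), move(4), turn(right), move(3)

begin: at (3,1), heading E
[1] after turn(left): at (3,1), heading N
[2] after move(4): at (3,5), heading N
[3] after turn(right): at (3,5), heading E
[4] after move(3): at (6,5), heading E
minimal: 4 command(s), checked below 4.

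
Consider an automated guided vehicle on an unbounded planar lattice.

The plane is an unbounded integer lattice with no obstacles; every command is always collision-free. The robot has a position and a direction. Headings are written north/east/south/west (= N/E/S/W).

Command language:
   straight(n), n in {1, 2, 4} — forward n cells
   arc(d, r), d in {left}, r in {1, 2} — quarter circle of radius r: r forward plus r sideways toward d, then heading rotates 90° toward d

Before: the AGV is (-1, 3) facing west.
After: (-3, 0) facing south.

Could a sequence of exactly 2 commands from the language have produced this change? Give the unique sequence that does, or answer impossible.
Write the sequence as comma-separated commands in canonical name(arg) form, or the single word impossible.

key: position moved to (-3,0) AND the heading swung to S — translation plus rotation needed
start: (-1, 3) facing west
step 1 (arc(left, 2)): (-3, 1) facing south
step 2 (straight(1)): (-3, 0) facing south
no other 2-command option fits: unique.

arc(left, 2), straight(1)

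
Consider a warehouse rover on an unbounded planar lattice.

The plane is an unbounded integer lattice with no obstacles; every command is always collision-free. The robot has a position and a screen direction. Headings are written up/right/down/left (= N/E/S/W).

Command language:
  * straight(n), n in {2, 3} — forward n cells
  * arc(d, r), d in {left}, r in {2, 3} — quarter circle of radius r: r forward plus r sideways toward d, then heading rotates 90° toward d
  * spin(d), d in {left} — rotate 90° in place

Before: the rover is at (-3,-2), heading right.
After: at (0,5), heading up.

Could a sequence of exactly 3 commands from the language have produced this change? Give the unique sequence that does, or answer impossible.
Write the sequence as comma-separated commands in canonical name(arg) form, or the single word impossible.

arc(left, 3), straight(2), straight(2)

key: order matters: swapping arc(left, 3) and straight(2) lands elsewhere
start: at (-3,-2), heading right
[1] after arc(left, 3): at (0,1), heading up
[2] after straight(2): at (0,3), heading up
[3] after straight(2): at (0,5), heading up
uniquely the one of 125 3-step routes that fits.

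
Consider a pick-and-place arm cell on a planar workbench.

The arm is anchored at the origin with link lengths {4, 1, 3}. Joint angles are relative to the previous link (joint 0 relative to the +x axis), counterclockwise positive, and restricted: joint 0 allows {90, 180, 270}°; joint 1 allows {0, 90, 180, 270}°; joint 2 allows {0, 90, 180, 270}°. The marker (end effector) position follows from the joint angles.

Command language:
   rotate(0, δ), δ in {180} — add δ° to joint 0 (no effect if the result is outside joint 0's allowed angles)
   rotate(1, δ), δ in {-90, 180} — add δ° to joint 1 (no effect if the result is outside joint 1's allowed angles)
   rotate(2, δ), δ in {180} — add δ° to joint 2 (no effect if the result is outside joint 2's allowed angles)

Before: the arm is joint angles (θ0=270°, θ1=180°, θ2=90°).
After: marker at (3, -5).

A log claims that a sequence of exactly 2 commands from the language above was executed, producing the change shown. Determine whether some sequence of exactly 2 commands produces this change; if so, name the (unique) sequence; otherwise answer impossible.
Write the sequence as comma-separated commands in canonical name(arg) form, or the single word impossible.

rotate(1, -90), rotate(1, -90)

initial: joint angles (θ0=270°, θ1=180°, θ2=90°)
1. rotate(1, -90) → joint angles (θ0=270°, θ1=90°, θ2=90°)
2. rotate(1, -90) → joint angles (θ0=270°, θ1=0°, θ2=90°)
all 16 alternatives checked — unique.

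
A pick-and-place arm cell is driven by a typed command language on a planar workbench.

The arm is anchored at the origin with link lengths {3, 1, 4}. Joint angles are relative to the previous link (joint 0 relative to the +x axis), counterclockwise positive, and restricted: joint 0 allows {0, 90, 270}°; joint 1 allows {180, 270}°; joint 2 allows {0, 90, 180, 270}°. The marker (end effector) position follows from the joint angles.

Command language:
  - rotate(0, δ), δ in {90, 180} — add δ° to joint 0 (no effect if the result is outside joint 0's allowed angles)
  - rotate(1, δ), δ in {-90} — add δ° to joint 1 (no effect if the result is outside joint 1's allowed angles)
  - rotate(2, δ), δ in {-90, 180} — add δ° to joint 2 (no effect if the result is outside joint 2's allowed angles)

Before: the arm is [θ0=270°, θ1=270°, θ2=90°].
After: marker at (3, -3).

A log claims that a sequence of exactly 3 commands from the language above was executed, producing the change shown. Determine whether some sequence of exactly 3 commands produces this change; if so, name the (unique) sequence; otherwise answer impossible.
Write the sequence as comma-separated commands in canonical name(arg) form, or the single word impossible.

start: [θ0=270°, θ1=270°, θ2=90°]
step 1 (rotate(2, -90)): [θ0=270°, θ1=270°, θ2=0°]
step 2 (rotate(2, -90)): [θ0=270°, θ1=270°, θ2=270°]
step 3 (rotate(2, -90)): [θ0=270°, θ1=270°, θ2=180°]
all 125 alternatives checked — unique.

rotate(2, -90), rotate(2, -90), rotate(2, -90)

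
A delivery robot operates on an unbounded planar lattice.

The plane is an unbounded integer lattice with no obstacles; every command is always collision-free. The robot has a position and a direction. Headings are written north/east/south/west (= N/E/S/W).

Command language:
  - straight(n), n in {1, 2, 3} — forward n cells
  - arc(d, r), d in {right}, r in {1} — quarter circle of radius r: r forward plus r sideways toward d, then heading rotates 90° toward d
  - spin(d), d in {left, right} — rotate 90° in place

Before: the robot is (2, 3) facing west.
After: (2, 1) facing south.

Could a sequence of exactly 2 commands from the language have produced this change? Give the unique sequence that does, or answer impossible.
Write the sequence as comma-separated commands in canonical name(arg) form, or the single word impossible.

spin(left), straight(2)

key: running straight(2) before spin(left) would end elsewhere — order is forced
start: (2, 3) facing west
[1] after spin(left): (2, 3) facing south
[2] after straight(2): (2, 1) facing south
all 36 alternatives checked — unique.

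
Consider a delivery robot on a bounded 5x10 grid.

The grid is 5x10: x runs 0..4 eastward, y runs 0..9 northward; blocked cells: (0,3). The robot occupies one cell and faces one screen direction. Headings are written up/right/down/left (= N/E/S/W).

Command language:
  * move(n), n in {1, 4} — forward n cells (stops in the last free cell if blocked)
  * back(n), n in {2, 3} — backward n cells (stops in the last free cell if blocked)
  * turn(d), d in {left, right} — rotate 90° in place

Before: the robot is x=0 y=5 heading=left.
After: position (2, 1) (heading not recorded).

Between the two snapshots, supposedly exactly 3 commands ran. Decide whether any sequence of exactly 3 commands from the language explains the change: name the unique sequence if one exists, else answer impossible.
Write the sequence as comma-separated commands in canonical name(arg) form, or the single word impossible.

key: order matters: swapping back(2) and move(4) lands elsewhere
t0: x=0 y=5 heading=left
[1] after back(2): x=2 y=5 heading=left
[2] after turn(left): x=2 y=5 heading=down
[3] after move(4): x=2 y=1 heading=down
uniquely the one of 216 3-step routes that fits.

back(2), turn(left), move(4)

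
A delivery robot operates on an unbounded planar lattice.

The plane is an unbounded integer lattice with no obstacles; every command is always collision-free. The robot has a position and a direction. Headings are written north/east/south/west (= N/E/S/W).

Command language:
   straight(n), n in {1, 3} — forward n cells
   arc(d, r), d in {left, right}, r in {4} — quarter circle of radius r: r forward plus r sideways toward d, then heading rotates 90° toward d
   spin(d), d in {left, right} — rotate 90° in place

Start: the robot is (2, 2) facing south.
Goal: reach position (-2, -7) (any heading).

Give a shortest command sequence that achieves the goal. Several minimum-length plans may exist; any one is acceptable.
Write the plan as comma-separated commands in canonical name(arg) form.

initial: (2, 2) facing south
step 1 (straight(1)): (2, 1) facing south
step 2 (straight(1)): (2, 0) facing south
step 3 (straight(3)): (2, -3) facing south
step 4 (arc(right, 4)): (-2, -7) facing west
no 3-step plan works, so 4 is optimal.

straight(1), straight(1), straight(3), arc(right, 4)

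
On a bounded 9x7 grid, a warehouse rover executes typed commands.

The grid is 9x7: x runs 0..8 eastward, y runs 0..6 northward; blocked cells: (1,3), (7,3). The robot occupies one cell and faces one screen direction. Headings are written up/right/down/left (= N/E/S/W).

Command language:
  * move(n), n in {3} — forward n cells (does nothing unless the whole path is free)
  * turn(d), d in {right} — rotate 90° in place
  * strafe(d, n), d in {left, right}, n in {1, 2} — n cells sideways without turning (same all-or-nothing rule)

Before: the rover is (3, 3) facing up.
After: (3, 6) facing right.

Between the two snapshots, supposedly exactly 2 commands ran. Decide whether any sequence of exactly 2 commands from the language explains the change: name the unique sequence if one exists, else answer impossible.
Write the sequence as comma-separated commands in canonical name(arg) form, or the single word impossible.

key: order matters: swapping move(3) and turn(right) lands elsewhere
from: (3, 3) facing up
1. move(3) → (3, 6) facing up
2. turn(right) → (3, 6) facing right
all 36 alternatives checked — unique.

move(3), turn(right)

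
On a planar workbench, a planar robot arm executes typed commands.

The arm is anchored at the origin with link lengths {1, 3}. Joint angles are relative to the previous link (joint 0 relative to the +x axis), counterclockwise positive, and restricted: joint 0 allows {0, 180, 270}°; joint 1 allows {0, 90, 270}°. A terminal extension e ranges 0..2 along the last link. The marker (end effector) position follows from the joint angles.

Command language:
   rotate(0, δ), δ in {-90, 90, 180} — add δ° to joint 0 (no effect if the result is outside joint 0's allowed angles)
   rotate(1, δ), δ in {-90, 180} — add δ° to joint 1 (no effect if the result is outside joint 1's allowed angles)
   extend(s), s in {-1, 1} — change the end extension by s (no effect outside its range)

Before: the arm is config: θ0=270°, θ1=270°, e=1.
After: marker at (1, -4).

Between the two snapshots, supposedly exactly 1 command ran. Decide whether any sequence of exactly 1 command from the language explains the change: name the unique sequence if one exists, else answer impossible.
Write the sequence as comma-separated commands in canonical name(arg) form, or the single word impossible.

rotate(0, 90)

start: config: θ0=270°, θ1=270°, e=1
t=1 rotate(0, 90) ⇒ config: θ0=0°, θ1=270°, e=1
uniquely the one of 7 1-step routes that fits.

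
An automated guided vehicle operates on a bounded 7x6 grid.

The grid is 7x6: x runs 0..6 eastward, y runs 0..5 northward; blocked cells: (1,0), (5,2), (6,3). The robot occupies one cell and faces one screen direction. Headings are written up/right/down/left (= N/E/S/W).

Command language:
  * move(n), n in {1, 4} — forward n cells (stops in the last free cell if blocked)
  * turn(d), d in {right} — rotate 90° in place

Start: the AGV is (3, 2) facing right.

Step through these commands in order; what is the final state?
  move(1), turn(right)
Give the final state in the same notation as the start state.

from: (3, 2) facing right
step 1 (move(1)): (4, 2) facing right
step 2 (turn(right)): (4, 2) facing down

(4, 2) facing down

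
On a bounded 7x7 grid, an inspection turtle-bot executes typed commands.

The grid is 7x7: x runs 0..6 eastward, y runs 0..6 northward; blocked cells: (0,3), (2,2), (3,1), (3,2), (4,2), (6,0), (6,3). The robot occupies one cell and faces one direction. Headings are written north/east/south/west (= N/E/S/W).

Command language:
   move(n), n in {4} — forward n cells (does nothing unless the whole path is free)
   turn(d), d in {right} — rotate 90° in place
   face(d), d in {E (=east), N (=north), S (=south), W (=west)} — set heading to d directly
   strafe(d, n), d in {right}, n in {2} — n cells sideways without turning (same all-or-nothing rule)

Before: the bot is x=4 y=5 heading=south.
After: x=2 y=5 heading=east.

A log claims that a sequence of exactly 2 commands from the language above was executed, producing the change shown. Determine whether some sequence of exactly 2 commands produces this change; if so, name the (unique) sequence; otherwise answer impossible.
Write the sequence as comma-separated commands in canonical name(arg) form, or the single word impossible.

key: cell and facing (now E) both changed — the 2 commands mix motion and turning
start: x=4 y=5 heading=south
[1] after strafe(right, 2): x=2 y=5 heading=south
[2] after face(E): x=2 y=5 heading=east
all 49 alternatives checked — unique.

strafe(right, 2), face(E)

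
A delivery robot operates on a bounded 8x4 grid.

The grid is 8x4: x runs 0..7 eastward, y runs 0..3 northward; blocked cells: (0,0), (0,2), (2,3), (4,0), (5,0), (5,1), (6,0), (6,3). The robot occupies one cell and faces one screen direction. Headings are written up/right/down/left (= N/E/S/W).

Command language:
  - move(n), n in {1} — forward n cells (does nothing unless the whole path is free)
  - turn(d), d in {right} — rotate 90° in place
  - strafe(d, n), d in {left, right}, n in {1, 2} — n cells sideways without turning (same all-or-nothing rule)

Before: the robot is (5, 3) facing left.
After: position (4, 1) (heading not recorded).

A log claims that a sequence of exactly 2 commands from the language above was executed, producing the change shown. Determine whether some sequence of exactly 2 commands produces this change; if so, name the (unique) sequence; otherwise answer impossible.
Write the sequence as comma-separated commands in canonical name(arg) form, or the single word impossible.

key: running strafe(left, 2) before move(1) would end elsewhere — order is forced
begin: (5, 3) facing left
step 1 (move(1)): (4, 3) facing left
step 2 (strafe(left, 2)): (4, 1) facing left
all 36 alternatives checked — unique.

move(1), strafe(left, 2)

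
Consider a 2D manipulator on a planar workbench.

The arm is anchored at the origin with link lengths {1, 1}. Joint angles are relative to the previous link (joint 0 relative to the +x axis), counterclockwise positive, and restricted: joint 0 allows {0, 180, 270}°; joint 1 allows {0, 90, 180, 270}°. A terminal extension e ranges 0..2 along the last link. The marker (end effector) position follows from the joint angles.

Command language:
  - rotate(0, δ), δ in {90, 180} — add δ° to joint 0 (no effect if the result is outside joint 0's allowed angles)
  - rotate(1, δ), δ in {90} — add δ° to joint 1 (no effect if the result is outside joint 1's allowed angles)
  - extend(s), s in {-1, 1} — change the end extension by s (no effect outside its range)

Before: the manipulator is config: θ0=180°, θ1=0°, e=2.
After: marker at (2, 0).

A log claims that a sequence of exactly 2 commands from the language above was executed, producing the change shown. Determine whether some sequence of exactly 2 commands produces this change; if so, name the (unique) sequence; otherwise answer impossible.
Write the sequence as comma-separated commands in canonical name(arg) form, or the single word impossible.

from: config: θ0=180°, θ1=0°, e=2
t=1 rotate(1, 90) ⇒ config: θ0=180°, θ1=90°, e=2
t=2 rotate(1, 90) ⇒ config: θ0=180°, θ1=180°, e=2
no other 2-command option fits: unique.

rotate(1, 90), rotate(1, 90)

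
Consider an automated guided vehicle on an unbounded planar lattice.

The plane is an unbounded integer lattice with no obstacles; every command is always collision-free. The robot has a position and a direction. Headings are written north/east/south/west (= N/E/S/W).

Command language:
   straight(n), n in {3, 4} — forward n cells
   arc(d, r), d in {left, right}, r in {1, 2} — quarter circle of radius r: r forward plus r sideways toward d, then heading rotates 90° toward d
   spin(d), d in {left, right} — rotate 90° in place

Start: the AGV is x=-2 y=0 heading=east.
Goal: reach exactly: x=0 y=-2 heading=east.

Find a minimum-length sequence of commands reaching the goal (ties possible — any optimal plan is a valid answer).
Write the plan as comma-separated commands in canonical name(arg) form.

initial: x=-2 y=0 heading=east
1. arc(right, 2) → x=0 y=-2 heading=south
2. spin(left) → x=0 y=-2 heading=east
no 1-step plan works, so 2 is optimal.

arc(right, 2), spin(left)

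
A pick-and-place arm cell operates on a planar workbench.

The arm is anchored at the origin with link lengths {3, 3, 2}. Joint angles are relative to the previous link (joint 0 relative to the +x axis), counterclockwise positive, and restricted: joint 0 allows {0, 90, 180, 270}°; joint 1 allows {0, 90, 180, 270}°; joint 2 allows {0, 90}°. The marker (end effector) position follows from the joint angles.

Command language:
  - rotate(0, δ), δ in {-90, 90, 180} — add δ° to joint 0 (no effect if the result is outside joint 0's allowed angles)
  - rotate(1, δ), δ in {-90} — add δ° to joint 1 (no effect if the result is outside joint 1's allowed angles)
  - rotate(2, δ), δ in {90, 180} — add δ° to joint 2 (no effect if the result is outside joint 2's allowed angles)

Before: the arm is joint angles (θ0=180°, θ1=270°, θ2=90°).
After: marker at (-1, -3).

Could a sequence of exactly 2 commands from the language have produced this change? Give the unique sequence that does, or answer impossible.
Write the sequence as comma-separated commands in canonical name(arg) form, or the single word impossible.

start: joint angles (θ0=180°, θ1=270°, θ2=90°)
step 1 (rotate(1, -90)): joint angles (θ0=180°, θ1=180°, θ2=90°)
step 2 (rotate(1, -90)): joint angles (θ0=180°, θ1=90°, θ2=90°)
uniquely the one of 36 2-step routes that fits.

rotate(1, -90), rotate(1, -90)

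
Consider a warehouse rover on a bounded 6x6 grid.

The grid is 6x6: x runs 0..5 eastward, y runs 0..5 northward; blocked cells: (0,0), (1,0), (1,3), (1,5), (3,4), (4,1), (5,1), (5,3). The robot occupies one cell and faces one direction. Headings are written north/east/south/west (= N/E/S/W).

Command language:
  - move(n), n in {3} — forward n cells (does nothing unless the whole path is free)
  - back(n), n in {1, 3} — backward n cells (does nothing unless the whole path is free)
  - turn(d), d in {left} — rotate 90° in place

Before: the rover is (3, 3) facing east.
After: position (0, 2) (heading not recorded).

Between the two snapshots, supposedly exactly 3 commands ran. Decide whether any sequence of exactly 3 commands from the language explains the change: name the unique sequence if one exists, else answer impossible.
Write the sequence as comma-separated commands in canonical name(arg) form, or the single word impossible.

impossible

no 3-step route produces this change.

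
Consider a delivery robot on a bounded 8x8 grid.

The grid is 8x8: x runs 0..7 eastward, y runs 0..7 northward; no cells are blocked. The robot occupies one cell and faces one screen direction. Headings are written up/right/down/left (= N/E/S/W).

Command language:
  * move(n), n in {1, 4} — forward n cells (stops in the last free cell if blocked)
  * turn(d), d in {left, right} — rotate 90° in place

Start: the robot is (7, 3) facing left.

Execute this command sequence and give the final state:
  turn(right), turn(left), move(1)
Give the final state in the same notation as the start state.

(6, 3) facing left

begin: (7, 3) facing left
1. turn(right) → (7, 3) facing up
2. turn(left) → (7, 3) facing left
3. move(1) → (6, 3) facing left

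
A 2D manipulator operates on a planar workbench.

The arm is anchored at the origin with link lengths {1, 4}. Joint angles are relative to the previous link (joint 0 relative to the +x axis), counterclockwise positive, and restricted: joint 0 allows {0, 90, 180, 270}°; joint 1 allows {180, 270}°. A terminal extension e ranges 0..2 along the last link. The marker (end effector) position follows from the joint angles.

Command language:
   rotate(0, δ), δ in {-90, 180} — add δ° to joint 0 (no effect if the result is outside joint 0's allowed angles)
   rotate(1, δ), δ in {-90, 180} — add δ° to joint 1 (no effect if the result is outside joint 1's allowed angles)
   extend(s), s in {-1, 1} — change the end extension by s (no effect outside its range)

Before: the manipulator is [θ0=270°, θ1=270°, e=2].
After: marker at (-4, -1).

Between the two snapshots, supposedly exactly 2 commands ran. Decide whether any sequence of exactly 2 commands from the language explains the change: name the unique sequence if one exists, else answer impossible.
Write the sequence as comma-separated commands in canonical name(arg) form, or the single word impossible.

extend(-1), extend(-1)

start: [θ0=270°, θ1=270°, e=2]
step 1 (extend(-1)): [θ0=270°, θ1=270°, e=1]
step 2 (extend(-1)): [θ0=270°, θ1=270°, e=0]
uniquely the one of 36 2-step routes that fits.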